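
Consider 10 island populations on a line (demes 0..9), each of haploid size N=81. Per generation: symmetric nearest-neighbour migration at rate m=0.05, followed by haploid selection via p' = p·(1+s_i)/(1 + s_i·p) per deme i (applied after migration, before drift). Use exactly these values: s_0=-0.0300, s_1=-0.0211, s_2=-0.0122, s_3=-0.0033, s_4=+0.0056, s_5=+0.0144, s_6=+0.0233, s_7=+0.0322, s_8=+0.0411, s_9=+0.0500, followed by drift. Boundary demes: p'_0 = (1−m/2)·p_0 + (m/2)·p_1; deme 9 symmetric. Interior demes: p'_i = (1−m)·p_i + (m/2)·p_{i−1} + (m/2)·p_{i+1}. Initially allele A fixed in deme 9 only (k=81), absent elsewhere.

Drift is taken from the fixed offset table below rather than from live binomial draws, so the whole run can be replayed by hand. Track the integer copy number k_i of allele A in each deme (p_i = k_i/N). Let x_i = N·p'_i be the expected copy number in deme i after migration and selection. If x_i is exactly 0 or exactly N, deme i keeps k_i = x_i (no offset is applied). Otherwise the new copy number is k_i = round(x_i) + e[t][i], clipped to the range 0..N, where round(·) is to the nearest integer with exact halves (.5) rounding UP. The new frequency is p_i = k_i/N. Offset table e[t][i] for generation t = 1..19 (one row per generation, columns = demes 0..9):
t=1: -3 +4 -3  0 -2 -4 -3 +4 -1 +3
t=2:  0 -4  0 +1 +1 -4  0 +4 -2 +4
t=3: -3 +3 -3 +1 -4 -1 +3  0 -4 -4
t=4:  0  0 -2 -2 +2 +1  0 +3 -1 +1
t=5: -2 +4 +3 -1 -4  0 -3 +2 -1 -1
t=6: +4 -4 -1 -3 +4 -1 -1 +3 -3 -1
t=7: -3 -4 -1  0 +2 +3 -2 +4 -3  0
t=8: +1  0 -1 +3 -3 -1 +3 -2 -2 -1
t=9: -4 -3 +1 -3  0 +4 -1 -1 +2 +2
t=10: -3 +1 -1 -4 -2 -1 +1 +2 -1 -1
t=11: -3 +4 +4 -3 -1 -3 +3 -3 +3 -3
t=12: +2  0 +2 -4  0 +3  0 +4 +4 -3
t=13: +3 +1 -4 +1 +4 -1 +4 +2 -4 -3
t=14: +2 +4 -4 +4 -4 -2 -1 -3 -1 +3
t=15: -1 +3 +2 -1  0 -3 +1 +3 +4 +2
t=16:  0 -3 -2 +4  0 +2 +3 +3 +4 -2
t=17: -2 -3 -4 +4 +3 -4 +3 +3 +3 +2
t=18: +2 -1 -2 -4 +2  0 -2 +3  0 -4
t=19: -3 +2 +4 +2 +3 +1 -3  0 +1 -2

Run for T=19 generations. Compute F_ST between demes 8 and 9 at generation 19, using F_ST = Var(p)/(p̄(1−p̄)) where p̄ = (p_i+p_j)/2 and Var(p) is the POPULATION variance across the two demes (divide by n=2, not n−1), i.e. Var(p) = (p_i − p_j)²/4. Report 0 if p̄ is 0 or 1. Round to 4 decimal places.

0.0614

t=0: k=[0 0 0 0 0 0 0 0 0 81]
t=1: x=[0.0000 0.0000 0.0000 0.0000 0.0000 0.0000 0.0000 0.0000 2.1061 79.0691] k=[0 0 0 0 0 0 0 0 1 81]
t=2: x=[0.0000 0.0000 0.0000 0.0000 0.0000 0.0000 0.0000 0.0258 3.0926 79.0930] k=[0 0 0 0 0 0 0 4 1 81]
t=3: x=[0.0000 0.0000 0.0000 0.0000 0.0000 0.0000 0.1023 3.9422 3.1964 79.0930] k=[0 0 0 0 0 0 3 4 0 75]
t=4: x=[0.0000 0.0000 0.0000 0.0000 0.0000 0.0761 3.0162 3.9936 2.0541 73.4651] k=[0 0 0 0 0 1 3 7 1 74]
t=5: x=[0.0000 0.0000 0.0000 0.0000 0.0251 1.0396 3.1183 6.9487 3.0926 72.5514] k=[0 0 0 0 0 1 0 9 2 72]
t=6: x=[0.0000 0.0000 0.0000 0.0000 0.0251 0.9635 0.2558 8.8467 4.0782 70.6968] k=[0 0 0 0 4 0 0 12 1 70]
t=7: x=[0.0000 0.0000 0.0000 0.0997 3.8203 0.1014 0.3070 11.7396 3.1186 68.7896] k=[0 0 0 0 6 3 0 16 0 69]
t=8: x=[0.0000 0.0000 0.0000 0.1495 5.8050 3.0416 0.4860 15.5952 2.2100 67.8222] k=[0 0 0 3 3 2 3 14 0 67]
t=9: x=[0.0000 0.0000 0.0741 2.9157 2.9910 2.0788 3.3226 13.7327 2.1061 65.9326] k=[0 0 1 0 3 6 2 13 4 68]
t=10: x=[0.0000 0.0245 0.9385 0.0997 3.0162 5.9028 2.4287 12.8387 6.0465 66.9749] k=[0 1 0 0 1 5 3 15 5 66]
t=11: x=[0.0243 0.9302 0.0247 0.0249 1.0809 4.9156 3.4248 14.8301 7.0293 65.1075] k=[0 5 4 0 0 2 6 12 10 62]
t=12: x=[0.1213 4.7537 3.8794 0.0997 0.0503 2.0788 6.1802 12.1231 11.7488 61.4332] k=[2 5 6 0 0 5 6 16 16 58]
t=13: x=[2.0143 4.8518 5.7590 0.1495 0.1257 4.9662 6.3587 16.1560 17.5985 57.7667] k=[5 6 2 1 4 4 10 18 14 55]
t=14: x=[4.8833 5.7599 2.0503 1.0964 3.9459 4.2067 10.2545 18.1423 15.6267 54.8464] k=[7 10 0 5 0 2 9 15 15 58]
t=15: x=[6.8808 9.4948 0.3704 4.7352 0.1760 2.1548 9.1605 15.2382 16.6003 57.7423] k=[6 12 2 4 0 0 10 18 21 60]
t=16: x=[5.9791 11.3897 2.2727 3.8379 0.1006 0.2536 10.1528 18.3204 22.5495 59.7975] k=[6 8 0 8 0 2 13 21 27 58]
t=17: x=[5.8817 7.6018 0.3951 7.5773 0.2514 2.2561 13.1772 21.4460 28.3628 58.0362] k=[4 5 0 12 3 0 16 24 31 60]
t=18: x=[3.9101 4.7537 0.4198 11.4425 3.1670 0.4818 16.0950 24.5134 32.3292 60.0418] k=[6 4 0 7 5 0 14 28 32 56]
t=19: x=[5.7842 3.8706 0.2717 6.7545 4.9509 0.4818 14.2687 28.3310 33.2868 56.2465] k=[3 6 4 9 8 1 11 28 34 54]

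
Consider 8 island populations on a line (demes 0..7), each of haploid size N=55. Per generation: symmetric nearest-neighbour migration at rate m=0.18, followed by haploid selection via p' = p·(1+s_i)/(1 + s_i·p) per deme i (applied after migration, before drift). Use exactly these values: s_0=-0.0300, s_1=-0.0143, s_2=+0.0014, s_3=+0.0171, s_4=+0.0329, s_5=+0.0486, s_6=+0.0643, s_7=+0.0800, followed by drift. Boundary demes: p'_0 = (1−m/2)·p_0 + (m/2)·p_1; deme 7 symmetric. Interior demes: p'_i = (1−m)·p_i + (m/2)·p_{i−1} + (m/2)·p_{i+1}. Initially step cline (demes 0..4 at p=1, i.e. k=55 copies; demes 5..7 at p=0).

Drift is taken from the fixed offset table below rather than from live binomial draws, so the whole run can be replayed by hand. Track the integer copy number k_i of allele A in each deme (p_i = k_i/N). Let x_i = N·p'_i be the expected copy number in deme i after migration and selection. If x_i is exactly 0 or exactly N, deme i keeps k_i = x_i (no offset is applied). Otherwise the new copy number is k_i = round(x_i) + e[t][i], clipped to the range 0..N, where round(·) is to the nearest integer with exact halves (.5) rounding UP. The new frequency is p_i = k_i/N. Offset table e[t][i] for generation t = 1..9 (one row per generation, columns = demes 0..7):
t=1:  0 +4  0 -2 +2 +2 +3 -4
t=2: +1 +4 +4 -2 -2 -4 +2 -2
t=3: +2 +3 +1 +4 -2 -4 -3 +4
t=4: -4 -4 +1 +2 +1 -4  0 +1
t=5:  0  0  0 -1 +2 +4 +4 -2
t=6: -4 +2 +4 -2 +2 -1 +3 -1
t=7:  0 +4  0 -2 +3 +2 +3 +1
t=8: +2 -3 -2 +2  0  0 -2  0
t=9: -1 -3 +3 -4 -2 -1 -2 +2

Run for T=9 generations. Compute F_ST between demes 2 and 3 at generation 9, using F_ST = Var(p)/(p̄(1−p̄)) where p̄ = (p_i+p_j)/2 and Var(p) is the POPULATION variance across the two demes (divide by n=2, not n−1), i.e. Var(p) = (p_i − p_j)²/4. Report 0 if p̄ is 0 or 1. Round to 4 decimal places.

t=0: k=[55 55 55 55 55 0 0 0]
t=1: x=[55.0000 55.0000 55.0000 55.0000 50.1939 5.1680 0.0000 0.0000] k=[55 55 55 55 52 7 0 0]
t=2: x=[55.0000 55.0000 55.0000 54.7345 48.4101 10.8267 0.6700 0.0000] k=[55 55 55 53 46 7 3 0]
t=3: x=[55.0000 55.0000 54.8203 52.5894 43.4187 10.5487 3.2768 0.2915] k=[55 55 55 55 41 7 0 4]
t=4: x=[55.0000 55.0000 55.0000 53.7607 39.5620 9.8066 1.0524 3.9105] k=[55 55 55 55 41 6 1 5]
t=5: x=[55.0000 55.0000 55.0000 53.7607 39.4732 9.0532 1.9223 4.9776] k=[55 55 55 53 41 13 6 3]
t=6: x=[55.0000 55.0000 54.8203 52.1462 39.9169 15.4109 6.7190 3.5149] k=[55 55 55 50 42 14 10 3]
t=7: x=[55.0000 55.0000 54.5506 49.8102 40.5475 16.7068 10.2392 3.8998] k=[55 55 55 48 44 19 13 5]
t=8: x=[55.0000 55.0000 54.3709 48.3695 42.4267 21.3262 13.4428 6.1266] k=[55 55 52 50 42 21 11 6]
t=9: x=[55.0000 54.7261 52.0939 49.5439 41.1678 22.6192 12.0253 6.9013] k=[55 52 55 46 39 22 10 9]

0.0891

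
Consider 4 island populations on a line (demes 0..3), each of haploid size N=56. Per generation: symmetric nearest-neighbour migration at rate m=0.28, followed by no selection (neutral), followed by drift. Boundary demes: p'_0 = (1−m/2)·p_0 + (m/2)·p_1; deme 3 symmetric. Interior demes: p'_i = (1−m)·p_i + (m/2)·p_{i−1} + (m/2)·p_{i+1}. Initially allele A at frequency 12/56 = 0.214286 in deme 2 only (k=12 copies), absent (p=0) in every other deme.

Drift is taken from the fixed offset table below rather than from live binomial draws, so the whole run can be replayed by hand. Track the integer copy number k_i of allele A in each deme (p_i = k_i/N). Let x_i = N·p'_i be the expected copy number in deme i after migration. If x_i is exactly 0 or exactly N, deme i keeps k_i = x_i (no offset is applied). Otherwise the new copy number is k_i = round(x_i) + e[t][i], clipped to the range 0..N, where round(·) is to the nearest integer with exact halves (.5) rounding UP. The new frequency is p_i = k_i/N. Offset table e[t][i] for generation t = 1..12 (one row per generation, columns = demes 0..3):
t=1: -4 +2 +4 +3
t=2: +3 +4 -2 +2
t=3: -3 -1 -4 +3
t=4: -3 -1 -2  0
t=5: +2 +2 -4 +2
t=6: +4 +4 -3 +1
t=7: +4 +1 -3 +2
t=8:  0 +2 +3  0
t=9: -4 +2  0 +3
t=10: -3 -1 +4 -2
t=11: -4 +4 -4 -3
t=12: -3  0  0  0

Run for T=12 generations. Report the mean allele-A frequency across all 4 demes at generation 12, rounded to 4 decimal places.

0.1161

t=0: k=[0 0 12 0]
t=1: x=[0.0000 1.6800 8.6400 1.6800] k=[0 4 13 5]
t=2: x=[0.5600 4.7000 10.6200 6.1200] k=[4 9 9 8]
t=3: x=[4.7000 8.3000 8.8600 8.1400] k=[2 7 5 11]
t=4: x=[2.7000 6.0200 6.1200 10.1600] k=[0 5 4 10]
t=5: x=[0.7000 4.1600 4.9800 9.1600] k=[3 6 1 11]
t=6: x=[3.4200 4.8800 3.1000 9.6000] k=[7 9 0 11]
t=7: x=[7.2800 7.4600 2.8000 9.4600] k=[11 8 0 11]
t=8: x=[10.5800 7.3000 2.6600 9.4600] k=[11 9 6 9]
t=9: x=[10.7200 8.8600 6.8400 8.5800] k=[7 11 7 12]
t=10: x=[7.5600 9.8800 8.2600 11.3000] k=[5 9 12 9]
t=11: x=[5.5600 8.8600 11.1600 9.4200] k=[2 13 7 6]
t=12: x=[3.5400 10.6200 7.7000 6.1400] k=[1 11 8 6]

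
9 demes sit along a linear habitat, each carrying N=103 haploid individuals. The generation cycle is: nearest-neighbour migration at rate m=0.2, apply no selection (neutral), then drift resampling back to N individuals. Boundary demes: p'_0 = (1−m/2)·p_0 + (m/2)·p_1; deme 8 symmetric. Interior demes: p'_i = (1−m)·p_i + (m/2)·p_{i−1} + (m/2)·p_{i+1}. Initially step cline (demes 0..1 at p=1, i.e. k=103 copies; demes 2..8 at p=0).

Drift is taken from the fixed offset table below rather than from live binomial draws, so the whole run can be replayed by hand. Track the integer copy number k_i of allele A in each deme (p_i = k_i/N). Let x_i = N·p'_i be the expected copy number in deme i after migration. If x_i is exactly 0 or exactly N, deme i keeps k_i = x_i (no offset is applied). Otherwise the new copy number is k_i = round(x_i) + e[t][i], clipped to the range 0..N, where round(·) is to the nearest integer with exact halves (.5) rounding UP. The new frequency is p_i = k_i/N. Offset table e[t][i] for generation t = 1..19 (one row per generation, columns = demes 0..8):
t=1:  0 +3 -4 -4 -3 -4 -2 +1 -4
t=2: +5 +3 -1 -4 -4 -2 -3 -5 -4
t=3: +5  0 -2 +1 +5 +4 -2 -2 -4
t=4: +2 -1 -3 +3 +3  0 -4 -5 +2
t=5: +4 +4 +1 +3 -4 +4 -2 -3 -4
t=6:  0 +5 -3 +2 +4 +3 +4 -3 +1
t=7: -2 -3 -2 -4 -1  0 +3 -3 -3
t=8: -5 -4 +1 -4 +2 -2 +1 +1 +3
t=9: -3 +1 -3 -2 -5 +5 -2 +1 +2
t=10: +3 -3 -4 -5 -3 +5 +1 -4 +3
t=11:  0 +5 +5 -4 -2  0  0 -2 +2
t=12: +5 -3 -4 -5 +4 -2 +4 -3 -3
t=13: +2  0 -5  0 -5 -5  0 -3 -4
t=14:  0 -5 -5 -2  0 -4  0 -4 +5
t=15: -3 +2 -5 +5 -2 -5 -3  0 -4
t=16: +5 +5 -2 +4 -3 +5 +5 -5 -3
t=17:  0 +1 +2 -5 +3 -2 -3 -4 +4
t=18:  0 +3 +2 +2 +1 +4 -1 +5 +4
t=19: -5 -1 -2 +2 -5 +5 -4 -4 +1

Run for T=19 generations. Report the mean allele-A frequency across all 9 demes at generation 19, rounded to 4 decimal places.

t=0: k=[103 103 0 0 0 0 0 0 0]
t=1: x=[103.0000 92.7000 10.3000 0.0000 0.0000 0.0000 0.0000 0.0000 0.0000] k=[103 96 6 0 0 0 0 0 0]
t=2: x=[102.3000 87.7000 14.4000 0.6000 0.0000 0.0000 0.0000 0.0000 0.0000] k=[103 91 13 0 0 0 0 0 0]
t=3: x=[101.8000 84.4000 19.5000 1.3000 0.0000 0.0000 0.0000 0.0000 0.0000] k=[103 84 18 2 0 0 0 0 0]
t=4: x=[101.1000 79.3000 23.0000 3.4000 0.2000 0.0000 0.0000 0.0000 0.0000] k=[103 78 20 6 3 0 0 0 0]
t=5: x=[100.5000 74.7000 24.4000 7.1000 3.0000 0.3000 0.0000 0.0000 0.0000] k=[103 79 25 10 0 4 0 0 0]
t=6: x=[100.6000 76.0000 28.9000 10.5000 1.4000 3.2000 0.4000 0.0000 0.0000] k=[101 81 26 13 5 6 4 0 0]
t=7: x=[99.0000 77.5000 30.2000 13.5000 5.9000 5.7000 3.8000 0.4000 0.0000] k=[97 75 28 10 5 6 7 0 0]
t=8: x=[94.8000 72.5000 30.9000 11.3000 5.6000 6.0000 6.2000 0.7000 0.0000] k=[90 69 32 7 8 4 7 2 0]
t=9: x=[87.9000 67.4000 33.2000 9.6000 7.5000 4.7000 6.2000 2.3000 0.2000] k=[85 68 30 8 3 10 4 3 2]
t=10: x=[83.3000 65.9000 31.6000 9.7000 4.2000 8.7000 4.5000 3.0000 2.1000] k=[86 63 28 5 1 14 6 0 5]
t=11: x=[83.7000 61.8000 29.2000 6.9000 2.7000 11.9000 6.2000 1.1000 4.5000] k=[84 67 34 3 1 12 6 0 7]
t=12: x=[82.3000 65.4000 34.2000 5.9000 2.3000 10.3000 6.0000 1.3000 6.3000] k=[87 62 30 1 6 8 10 0 3]
t=13: x=[84.5000 61.3000 30.3000 4.4000 5.7000 8.0000 8.8000 1.3000 2.7000] k=[87 61 25 4 1 3 9 0 0]
t=14: x=[84.4000 60.0000 26.5000 5.8000 1.5000 3.4000 7.5000 0.9000 0.0000] k=[84 55 22 4 2 0 8 0 0]
t=15: x=[81.1000 54.6000 23.5000 5.6000 2.0000 1.0000 6.4000 0.8000 0.0000] k=[78 57 19 11 0 0 3 1 0]
t=16: x=[75.9000 55.3000 22.0000 10.7000 1.1000 0.3000 2.5000 1.1000 0.1000] k=[81 60 20 15 0 5 8 0 0]
t=17: x=[78.9000 58.1000 23.5000 14.0000 2.0000 4.8000 6.9000 0.8000 0.0000] k=[79 59 26 9 5 3 4 0 0]
t=18: x=[77.0000 57.7000 27.6000 10.3000 5.2000 3.3000 3.5000 0.4000 0.0000] k=[77 61 30 12 6 7 3 5 0]
t=19: x=[75.4000 59.5000 31.3000 13.2000 6.7000 6.5000 3.6000 4.3000 0.5000] k=[70 59 29 15 2 12 0 0 2]

0.2039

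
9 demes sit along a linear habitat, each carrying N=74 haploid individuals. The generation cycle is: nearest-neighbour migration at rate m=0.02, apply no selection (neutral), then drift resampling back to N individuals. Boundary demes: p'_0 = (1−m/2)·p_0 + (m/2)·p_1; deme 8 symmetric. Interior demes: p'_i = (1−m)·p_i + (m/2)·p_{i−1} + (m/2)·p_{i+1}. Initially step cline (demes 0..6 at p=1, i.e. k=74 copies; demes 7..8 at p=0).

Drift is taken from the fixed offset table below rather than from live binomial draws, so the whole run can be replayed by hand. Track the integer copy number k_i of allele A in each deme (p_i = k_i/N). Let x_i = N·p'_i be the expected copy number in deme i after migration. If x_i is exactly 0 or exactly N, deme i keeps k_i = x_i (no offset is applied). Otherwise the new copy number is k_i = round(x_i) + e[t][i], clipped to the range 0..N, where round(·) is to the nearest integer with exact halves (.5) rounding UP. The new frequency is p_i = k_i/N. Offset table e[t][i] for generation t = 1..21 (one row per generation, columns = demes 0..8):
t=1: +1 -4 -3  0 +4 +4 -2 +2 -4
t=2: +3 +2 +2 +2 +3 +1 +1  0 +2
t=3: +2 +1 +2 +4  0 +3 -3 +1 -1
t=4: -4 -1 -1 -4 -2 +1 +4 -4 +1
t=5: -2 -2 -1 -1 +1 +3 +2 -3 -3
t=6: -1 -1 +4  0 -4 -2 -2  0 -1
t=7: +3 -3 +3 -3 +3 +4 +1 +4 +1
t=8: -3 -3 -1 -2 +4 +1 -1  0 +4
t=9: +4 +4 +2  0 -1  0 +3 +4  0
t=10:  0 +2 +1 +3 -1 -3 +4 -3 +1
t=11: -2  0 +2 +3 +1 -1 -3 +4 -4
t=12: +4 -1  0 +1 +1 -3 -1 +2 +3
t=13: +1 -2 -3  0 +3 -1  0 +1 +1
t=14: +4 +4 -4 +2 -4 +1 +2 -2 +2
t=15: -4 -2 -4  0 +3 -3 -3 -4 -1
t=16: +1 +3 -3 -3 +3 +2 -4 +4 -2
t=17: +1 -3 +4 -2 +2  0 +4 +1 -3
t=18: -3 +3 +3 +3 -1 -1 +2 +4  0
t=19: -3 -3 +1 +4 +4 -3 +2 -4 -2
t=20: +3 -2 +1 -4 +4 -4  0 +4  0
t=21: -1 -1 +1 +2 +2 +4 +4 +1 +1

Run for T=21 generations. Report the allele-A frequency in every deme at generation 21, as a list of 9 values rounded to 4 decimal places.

[1.0000, 1.0000, 1.0000, 1.0000, 1.0000, 0.8378, 0.9324, 0.2973, 0.0135]

t=0: k=[74 74 74 74 74 74 74 0 0]
t=1: x=[74.0000 74.0000 74.0000 74.0000 74.0000 74.0000 73.2600 0.7400 0.0000] k=[74 74 74 74 74 74 71 3 0]
t=2: x=[74.0000 74.0000 74.0000 74.0000 74.0000 73.9700 70.3500 3.6500 0.0300] k=[74 74 74 74 74 74 71 4 2]
t=3: x=[74.0000 74.0000 74.0000 74.0000 74.0000 73.9700 70.3600 4.6500 2.0200] k=[74 74 74 74 74 74 67 6 1]
t=4: x=[74.0000 74.0000 74.0000 74.0000 74.0000 73.9300 66.4600 6.5600 1.0500] k=[74 74 74 74 74 74 70 3 2]
t=5: x=[74.0000 74.0000 74.0000 74.0000 74.0000 73.9600 69.3700 3.6600 2.0100] k=[74 74 74 74 74 74 71 1 0]
t=6: x=[74.0000 74.0000 74.0000 74.0000 74.0000 73.9700 70.3300 1.6900 0.0100] k=[74 74 74 74 74 72 68 2 0]
t=7: x=[74.0000 74.0000 74.0000 74.0000 73.9800 71.9800 67.3800 2.6400 0.0200] k=[74 74 74 74 74 74 68 7 1]
t=8: x=[74.0000 74.0000 74.0000 74.0000 74.0000 73.9400 67.4500 7.5500 1.0600] k=[74 74 74 74 74 74 66 8 5]
t=9: x=[74.0000 74.0000 74.0000 74.0000 74.0000 73.9200 65.5000 8.5500 5.0300] k=[74 74 74 74 74 74 69 13 5]
t=10: x=[74.0000 74.0000 74.0000 74.0000 74.0000 73.9500 68.4900 13.4800 5.0800] k=[74 74 74 74 74 71 72 10 6]
t=11: x=[74.0000 74.0000 74.0000 74.0000 73.9700 71.0400 71.3700 10.5800 6.0400] k=[74 74 74 74 74 70 68 15 2]
t=12: x=[74.0000 74.0000 74.0000 74.0000 73.9600 70.0200 67.4900 15.4000 2.1300] k=[74 74 74 74 74 67 66 17 5]
t=13: x=[74.0000 74.0000 74.0000 74.0000 73.9300 67.0600 65.5200 17.3700 5.1200] k=[74 74 74 74 74 66 66 18 6]
t=14: x=[74.0000 74.0000 74.0000 74.0000 73.9200 66.0800 65.5200 18.3600 6.1200] k=[74 74 74 74 70 67 68 16 8]
t=15: x=[74.0000 74.0000 74.0000 73.9600 70.0100 67.0400 67.4700 16.4400 8.0800] k=[74 74 74 74 73 64 64 12 7]
t=16: x=[74.0000 74.0000 74.0000 73.9900 72.9200 64.0900 63.4800 12.4700 7.0500] k=[74 74 74 71 74 66 59 16 5]
t=17: x=[74.0000 74.0000 73.9700 71.0600 73.8900 66.0100 58.6400 16.3200 5.1100] k=[74 74 74 69 74 66 63 17 2]
t=18: x=[74.0000 74.0000 73.9500 69.1000 73.8700 66.0500 62.5700 17.3100 2.1500] k=[74 74 74 72 73 65 65 21 2]
t=19: x=[74.0000 74.0000 73.9800 72.0300 72.9100 65.0800 64.5600 21.2500 2.1900] k=[74 74 74 74 74 62 67 17 0]
t=20: x=[74.0000 74.0000 74.0000 74.0000 73.8800 62.1700 66.4500 17.3300 0.1700] k=[74 74 74 74 74 58 66 21 0]
t=21: x=[74.0000 74.0000 74.0000 74.0000 73.8400 58.2400 65.4700 21.2400 0.2100] k=[74 74 74 74 74 62 69 22 1]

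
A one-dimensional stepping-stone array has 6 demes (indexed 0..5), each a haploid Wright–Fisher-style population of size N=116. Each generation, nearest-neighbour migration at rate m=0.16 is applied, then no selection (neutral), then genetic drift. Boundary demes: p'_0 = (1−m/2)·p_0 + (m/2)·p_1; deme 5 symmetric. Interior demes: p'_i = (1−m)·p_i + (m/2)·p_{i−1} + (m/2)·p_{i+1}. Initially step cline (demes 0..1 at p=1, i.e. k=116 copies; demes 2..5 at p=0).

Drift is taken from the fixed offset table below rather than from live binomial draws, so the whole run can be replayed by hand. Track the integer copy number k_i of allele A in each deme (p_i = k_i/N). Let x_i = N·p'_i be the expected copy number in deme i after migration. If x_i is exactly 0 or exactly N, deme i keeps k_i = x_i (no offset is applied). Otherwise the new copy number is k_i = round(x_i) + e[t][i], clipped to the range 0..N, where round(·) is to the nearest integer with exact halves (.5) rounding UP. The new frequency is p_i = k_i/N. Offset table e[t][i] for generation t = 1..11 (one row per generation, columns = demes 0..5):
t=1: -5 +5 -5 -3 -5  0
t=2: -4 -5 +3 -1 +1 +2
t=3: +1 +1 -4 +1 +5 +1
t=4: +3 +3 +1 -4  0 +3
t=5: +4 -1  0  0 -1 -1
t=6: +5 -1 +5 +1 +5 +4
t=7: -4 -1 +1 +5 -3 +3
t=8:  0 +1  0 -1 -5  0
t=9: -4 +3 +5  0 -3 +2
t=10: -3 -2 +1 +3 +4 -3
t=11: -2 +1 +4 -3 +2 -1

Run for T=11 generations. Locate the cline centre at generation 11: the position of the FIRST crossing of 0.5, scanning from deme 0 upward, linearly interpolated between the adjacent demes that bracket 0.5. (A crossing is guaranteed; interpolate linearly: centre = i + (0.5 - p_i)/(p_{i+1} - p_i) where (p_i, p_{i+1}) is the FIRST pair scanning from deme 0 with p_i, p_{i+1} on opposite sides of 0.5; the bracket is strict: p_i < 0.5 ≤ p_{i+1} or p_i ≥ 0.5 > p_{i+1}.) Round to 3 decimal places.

t=0: k=[116 116 0 0 0 0]
t=1: x=[116.0000 106.7200 9.2800 0.0000 0.0000 0.0000] k=[116 112 4 0 0 0]
t=2: x=[115.6800 103.6800 12.3200 0.3200 0.0000 0.0000] k=[112 99 15 0 0 0]
t=3: x=[110.9600 93.3200 20.5200 1.2000 0.0000 0.0000] k=[112 94 17 2 0 0]
t=4: x=[110.5600 89.2800 21.9600 3.0400 0.1600 0.0000] k=[114 92 23 0 0 0]
t=5: x=[112.2400 88.2400 26.6800 1.8400 0.0000 0.0000] k=[116 87 27 2 0 0]
t=6: x=[113.6800 84.5200 29.8000 3.8400 0.1600 0.0000] k=[116 84 35 5 5 0]
t=7: x=[113.4400 82.6400 36.5200 7.4000 4.6000 0.4000] k=[109 82 38 12 2 3]
t=8: x=[106.8400 80.6400 39.4400 13.2800 2.8800 2.9200] k=[107 82 39 12 0 3]
t=9: x=[105.0000 80.5600 40.2800 13.2000 1.2000 2.7600] k=[101 84 45 13 0 5]
t=10: x=[99.6400 82.2400 45.5600 14.5200 1.4400 4.6000] k=[97 80 47 18 5 2]
t=11: x=[95.6400 78.7200 47.3200 19.2800 5.8000 2.2400] k=[94 80 51 16 8 1]

1.759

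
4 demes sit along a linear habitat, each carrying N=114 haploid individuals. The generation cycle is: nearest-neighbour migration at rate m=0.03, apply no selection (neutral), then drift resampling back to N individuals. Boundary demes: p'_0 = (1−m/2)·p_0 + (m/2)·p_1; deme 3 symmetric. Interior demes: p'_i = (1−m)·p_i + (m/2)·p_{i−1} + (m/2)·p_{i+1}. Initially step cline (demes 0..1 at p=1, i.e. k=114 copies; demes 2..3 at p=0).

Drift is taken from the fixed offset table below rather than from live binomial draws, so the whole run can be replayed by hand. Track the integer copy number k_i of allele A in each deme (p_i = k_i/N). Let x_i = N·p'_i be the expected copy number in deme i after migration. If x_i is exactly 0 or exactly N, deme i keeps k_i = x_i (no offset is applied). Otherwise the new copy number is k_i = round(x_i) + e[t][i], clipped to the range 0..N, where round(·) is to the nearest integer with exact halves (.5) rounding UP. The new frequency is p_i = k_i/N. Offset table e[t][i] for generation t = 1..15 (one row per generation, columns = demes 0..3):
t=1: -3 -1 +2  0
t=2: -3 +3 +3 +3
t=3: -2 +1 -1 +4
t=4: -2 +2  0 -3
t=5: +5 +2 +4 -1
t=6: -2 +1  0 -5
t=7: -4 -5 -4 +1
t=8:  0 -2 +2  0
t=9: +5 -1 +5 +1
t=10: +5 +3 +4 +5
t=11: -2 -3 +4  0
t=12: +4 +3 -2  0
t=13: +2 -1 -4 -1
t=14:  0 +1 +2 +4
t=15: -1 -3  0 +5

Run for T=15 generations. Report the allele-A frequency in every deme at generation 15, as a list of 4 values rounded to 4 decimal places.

t=0: k=[114 114 0 0]
t=1: x=[114.0000 112.2900 1.7100 0.0000] k=[114 111 4 0]
t=2: x=[113.9550 109.4400 5.5450 0.0600] k=[111 112 9 3]
t=3: x=[111.0150 110.4400 10.4550 3.0900] k=[109 111 9 7]
t=4: x=[109.0300 109.4400 10.5000 7.0300] k=[107 111 11 4]
t=5: x=[107.0600 109.4400 12.3950 4.1050] k=[112 111 16 3]
t=6: x=[111.9850 109.5900 17.2300 3.1950] k=[110 111 17 0]
t=7: x=[110.0150 109.5750 18.1550 0.2550] k=[106 105 14 1]
t=8: x=[105.9850 103.6500 15.1700 1.1950] k=[106 102 17 1]
t=9: x=[105.9400 100.7850 18.0350 1.2400] k=[111 100 23 2]
t=10: x=[110.8350 99.0100 23.8400 2.3150] k=[114 102 28 7]
t=11: x=[113.8200 101.0700 28.7950 7.3150] k=[112 98 33 7]
t=12: x=[111.7900 97.2350 33.5850 7.3900] k=[114 100 32 7]
t=13: x=[113.7900 99.1900 32.6450 7.3750] k=[114 98 29 6]
t=14: x=[113.7600 97.2050 29.6900 6.3450] k=[114 98 32 10]
t=15: x=[113.7600 97.2500 32.6600 10.3300] k=[113 94 33 15]

[0.9912, 0.8246, 0.2895, 0.1316]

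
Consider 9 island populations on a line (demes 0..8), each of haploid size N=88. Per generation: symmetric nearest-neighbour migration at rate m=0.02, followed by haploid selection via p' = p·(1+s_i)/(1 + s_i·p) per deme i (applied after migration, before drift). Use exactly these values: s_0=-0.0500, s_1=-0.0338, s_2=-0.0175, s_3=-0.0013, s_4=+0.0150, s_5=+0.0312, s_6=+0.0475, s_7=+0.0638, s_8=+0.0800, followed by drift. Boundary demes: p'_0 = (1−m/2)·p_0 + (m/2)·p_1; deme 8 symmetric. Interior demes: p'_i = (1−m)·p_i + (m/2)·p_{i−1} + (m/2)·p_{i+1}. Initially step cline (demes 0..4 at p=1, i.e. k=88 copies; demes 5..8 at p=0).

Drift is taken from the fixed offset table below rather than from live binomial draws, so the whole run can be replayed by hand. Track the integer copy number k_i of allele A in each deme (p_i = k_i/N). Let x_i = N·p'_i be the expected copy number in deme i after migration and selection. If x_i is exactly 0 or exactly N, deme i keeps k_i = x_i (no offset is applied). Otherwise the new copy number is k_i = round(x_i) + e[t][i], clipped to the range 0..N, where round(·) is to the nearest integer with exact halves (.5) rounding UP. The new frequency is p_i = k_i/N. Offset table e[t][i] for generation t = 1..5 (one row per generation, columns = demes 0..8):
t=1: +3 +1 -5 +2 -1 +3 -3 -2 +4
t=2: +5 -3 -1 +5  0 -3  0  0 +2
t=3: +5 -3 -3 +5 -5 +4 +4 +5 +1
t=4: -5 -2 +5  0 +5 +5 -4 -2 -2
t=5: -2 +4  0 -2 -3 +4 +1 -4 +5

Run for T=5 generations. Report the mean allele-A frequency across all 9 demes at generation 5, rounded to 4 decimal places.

0.5657

t=0: k=[88 88 88 88 88 0 0 0 0]
t=1: x=[88.0000 88.0000 88.0000 88.0000 87.1329 0.9072 0.0000 0.0000 0.0000] k=[88 88 88 88 86 4 0 0 0]
t=2: x=[88.0000 88.0000 88.0000 87.9800 85.2401 4.9208 0.0419 0.0000 0.0000] k=[88 88 88 88 85 2 0 0 0]
t=3: x=[88.0000 88.0000 88.0000 87.9700 84.2538 2.8948 0.0209 0.0000 0.0000] k=[88 88 88 88 79 7 4 0 0]
t=4: x=[88.0000 88.0000 88.0000 87.9099 78.4969 7.9084 4.1705 0.0426 0.0000] k=[88 88 88 88 83 13 0 0 0]
t=5: x=[88.0000 88.0000 88.0000 87.9499 82.4282 13.9264 0.1362 0.0000 0.0000] k=[88 88 88 86 79 18 1 0 0]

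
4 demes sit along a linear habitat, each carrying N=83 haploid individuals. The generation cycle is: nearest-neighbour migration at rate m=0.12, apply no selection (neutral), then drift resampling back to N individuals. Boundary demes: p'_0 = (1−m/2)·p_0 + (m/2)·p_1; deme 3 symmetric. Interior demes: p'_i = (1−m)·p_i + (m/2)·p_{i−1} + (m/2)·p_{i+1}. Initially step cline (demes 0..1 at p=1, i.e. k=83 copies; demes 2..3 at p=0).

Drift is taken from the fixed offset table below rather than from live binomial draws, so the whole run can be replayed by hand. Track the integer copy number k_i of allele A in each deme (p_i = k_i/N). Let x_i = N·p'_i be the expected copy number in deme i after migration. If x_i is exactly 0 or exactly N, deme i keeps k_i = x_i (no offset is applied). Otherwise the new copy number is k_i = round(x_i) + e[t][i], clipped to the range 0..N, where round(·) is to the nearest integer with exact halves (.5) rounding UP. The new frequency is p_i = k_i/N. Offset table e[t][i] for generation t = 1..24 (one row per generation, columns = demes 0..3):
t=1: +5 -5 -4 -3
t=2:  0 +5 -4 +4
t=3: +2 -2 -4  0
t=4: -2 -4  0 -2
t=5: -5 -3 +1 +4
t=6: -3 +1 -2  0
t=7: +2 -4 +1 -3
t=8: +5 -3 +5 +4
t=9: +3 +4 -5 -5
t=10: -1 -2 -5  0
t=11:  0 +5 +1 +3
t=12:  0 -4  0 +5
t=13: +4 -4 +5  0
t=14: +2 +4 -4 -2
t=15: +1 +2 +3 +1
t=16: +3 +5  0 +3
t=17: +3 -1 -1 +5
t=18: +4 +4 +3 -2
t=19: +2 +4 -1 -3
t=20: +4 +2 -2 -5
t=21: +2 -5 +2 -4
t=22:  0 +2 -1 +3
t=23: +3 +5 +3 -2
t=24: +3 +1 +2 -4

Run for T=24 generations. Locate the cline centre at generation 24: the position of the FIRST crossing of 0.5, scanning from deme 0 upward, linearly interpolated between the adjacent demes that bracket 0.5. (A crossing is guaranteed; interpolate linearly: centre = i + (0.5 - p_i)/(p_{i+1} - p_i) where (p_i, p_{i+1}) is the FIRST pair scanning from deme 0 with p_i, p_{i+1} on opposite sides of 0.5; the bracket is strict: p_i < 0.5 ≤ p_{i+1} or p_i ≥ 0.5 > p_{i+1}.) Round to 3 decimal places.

1.796

t=0: k=[83 83 0 0]
t=1: x=[83.0000 78.0200 4.9800 0.0000] k=[83 73 1 0]
t=2: x=[82.4000 69.2800 5.2600 0.0600] k=[82 74 1 4]
t=3: x=[81.5200 70.1000 5.5600 3.8200] k=[83 68 2 4]
t=4: x=[82.1000 64.9400 6.0800 3.8800] k=[80 61 6 2]
t=5: x=[78.8600 58.8400 9.0600 2.2400] k=[74 56 10 6]
t=6: x=[72.9200 54.3200 12.5200 6.2400] k=[70 55 11 6]
t=7: x=[69.1000 53.2600 13.3400 6.3000] k=[71 49 14 3]
t=8: x=[69.6800 48.2200 15.4400 3.6600] k=[75 45 20 8]
t=9: x=[73.2000 45.3000 20.7800 8.7200] k=[76 49 16 4]
t=10: x=[74.3800 48.6400 17.2600 4.7200] k=[73 47 12 5]
t=11: x=[71.4400 46.4600 13.6800 5.4200] k=[71 51 15 8]
t=12: x=[69.8000 50.0400 16.7400 8.4200] k=[70 46 17 13]
t=13: x=[68.5600 45.7000 18.5000 13.2400] k=[73 42 24 13]
t=14: x=[71.1400 42.7800 24.4200 13.6600] k=[73 47 20 12]
t=15: x=[71.4400 46.9400 21.1400 12.4800] k=[72 49 24 13]
t=16: x=[70.6200 48.8800 24.8400 13.6600] k=[74 54 25 17]
t=17: x=[72.8000 53.4600 26.2600 17.4800] k=[76 52 25 22]
t=18: x=[74.5600 51.8200 26.4400 22.1800] k=[79 56 29 20]
t=19: x=[77.6200 55.7600 30.0800 20.5400] k=[80 60 29 18]
t=20: x=[78.8000 59.3400 30.2000 18.6600] k=[83 61 28 14]
t=21: x=[81.6800 60.3400 29.1400 14.8400] k=[83 55 31 11]
t=22: x=[81.3200 55.2400 31.2400 12.2000] k=[81 57 30 15]
t=23: x=[79.5600 56.8200 30.7200 15.9000] k=[83 62 34 14]
t=24: x=[81.7400 61.5800 34.4800 15.2000] k=[83 63 36 11]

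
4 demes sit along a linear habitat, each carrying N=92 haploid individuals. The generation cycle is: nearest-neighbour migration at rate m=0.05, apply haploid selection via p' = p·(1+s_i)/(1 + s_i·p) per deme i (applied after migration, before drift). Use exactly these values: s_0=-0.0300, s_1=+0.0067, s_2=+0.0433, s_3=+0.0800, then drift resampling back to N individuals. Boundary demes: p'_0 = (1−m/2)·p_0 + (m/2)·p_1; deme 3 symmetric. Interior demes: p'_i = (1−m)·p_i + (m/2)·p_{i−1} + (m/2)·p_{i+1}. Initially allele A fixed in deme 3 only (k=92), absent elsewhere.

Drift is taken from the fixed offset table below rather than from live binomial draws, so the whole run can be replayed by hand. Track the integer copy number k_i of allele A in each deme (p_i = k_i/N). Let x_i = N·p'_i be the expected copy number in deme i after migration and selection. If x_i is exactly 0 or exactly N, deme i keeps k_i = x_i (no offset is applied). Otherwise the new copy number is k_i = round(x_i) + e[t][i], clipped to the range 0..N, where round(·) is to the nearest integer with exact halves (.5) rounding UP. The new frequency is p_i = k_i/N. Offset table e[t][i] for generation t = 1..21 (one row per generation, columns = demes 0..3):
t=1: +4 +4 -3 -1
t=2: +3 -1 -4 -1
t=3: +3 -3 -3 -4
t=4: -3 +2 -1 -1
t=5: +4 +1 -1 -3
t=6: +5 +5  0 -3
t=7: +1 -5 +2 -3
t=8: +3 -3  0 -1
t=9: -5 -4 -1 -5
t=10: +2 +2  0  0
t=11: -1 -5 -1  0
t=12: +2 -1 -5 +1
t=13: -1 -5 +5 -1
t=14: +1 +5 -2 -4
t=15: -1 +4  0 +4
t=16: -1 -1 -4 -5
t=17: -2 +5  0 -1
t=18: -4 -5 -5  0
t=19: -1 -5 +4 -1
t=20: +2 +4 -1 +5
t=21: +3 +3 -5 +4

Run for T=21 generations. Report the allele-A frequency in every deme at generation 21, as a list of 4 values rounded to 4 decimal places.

[0.0543, 0.1196, 0.1630, 0.7391]

t=0: k=[0 0 0 92]
t=1: x=[0.0000 0.0000 2.3970 89.8664] k=[0 0 0 89]
t=2: x=[0.0000 0.0000 2.3189 87.1416] k=[0 0 0 86]
t=3: x=[0.0000 0.0000 2.2408 84.4039] k=[0 0 0 80]
t=4: x=[0.0000 0.0000 2.0846 78.8893] k=[0 0 1 78]
t=5: x=[0.0000 0.0252 3.0214 77.0631] k=[0 1 2 74]
t=6: x=[0.0243 1.0066 3.9315 73.3697] k=[5 6 4 70]
t=7: x=[4.8822 5.9621 5.9309 69.6768] k=[6 1 8 67]
t=8: x=[5.7097 1.3086 9.6604 66.9522] k=[9 0 10 66]
t=9: x=[8.5362 0.4782 11.5721 66.0573] k=[4 0 11 61]
t=10: x=[3.7878 0.3775 12.4235 61.3428] k=[6 2 12 61]
t=11: x=[5.7340 2.3653 13.4547 61.3672] k=[5 0 12 61]
t=12: x=[4.7363 0.4278 13.4031 61.3672] k=[7 0 8 62]
t=13: x=[6.6350 0.3775 9.5053 62.2205] k=[6 0 15 61]
t=14: x=[5.6853 0.5285 16.3368 61.4404] k=[7 6 14 57]
t=15: x=[6.7812 6.2639 15.4112 57.5980] k=[6 10 15 62]
t=16: x=[5.9288 10.0848 16.6194 62.3911] k=[5 9 13 57]
t=17: x=[4.9552 9.0544 14.5106 57.5734] k=[3 14 15 57]
t=18: x=[3.1801 13.8283 16.5937 57.6225] k=[0 9 12 58]
t=19: x=[0.2183 8.9036 13.5577 58.5058] k=[0 4 18 58]
t=20: x=[0.0970 4.2772 19.2882 58.6529] k=[2 8 18 64]
t=21: x=[2.0870 8.1495 19.5445 64.3606] k=[5 11 15 68]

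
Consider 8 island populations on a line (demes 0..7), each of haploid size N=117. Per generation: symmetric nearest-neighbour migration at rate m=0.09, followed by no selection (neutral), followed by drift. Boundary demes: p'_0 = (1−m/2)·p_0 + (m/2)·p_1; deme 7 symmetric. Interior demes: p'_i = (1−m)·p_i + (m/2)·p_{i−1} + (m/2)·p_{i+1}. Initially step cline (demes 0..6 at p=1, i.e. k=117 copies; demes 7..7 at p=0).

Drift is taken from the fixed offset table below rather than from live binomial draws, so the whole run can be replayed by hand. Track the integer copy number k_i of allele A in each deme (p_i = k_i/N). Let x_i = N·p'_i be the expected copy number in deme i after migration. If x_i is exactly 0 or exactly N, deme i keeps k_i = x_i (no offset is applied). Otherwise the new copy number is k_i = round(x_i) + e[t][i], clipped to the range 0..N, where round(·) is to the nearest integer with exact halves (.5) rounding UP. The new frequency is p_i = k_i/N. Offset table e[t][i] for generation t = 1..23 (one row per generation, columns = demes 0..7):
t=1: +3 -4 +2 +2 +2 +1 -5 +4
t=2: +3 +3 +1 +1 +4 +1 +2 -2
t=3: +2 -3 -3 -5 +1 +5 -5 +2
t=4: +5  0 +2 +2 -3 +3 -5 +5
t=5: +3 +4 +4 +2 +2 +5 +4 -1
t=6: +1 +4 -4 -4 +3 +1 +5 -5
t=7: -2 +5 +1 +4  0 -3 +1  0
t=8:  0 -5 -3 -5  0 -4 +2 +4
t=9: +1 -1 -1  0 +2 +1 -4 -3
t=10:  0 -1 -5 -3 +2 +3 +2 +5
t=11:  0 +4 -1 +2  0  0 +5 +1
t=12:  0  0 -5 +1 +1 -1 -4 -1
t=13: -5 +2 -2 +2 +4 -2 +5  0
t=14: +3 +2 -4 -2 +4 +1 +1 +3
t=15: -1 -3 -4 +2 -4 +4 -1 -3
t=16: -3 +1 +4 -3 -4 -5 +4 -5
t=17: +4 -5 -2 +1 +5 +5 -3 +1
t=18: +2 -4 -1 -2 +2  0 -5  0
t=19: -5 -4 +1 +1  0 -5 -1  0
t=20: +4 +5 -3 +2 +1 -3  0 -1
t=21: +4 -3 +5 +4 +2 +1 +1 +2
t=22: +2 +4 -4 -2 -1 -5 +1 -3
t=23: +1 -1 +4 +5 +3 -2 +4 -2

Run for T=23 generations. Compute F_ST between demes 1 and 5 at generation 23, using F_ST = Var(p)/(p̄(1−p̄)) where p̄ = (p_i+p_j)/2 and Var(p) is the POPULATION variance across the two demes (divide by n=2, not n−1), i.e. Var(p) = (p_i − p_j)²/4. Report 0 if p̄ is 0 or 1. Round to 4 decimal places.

t=0: k=[117 117 117 117 117 117 117 0]
t=1: x=[117.0000 117.0000 117.0000 117.0000 117.0000 117.0000 111.7350 5.2650] k=[117 117 117 117 117 117 107 9]
t=2: x=[117.0000 117.0000 117.0000 117.0000 117.0000 116.5500 103.0400 13.4100] k=[117 117 117 117 117 117 105 11]
t=3: x=[117.0000 117.0000 117.0000 117.0000 117.0000 116.4600 101.3100 15.2300] k=[117 117 117 117 117 117 96 17]
t=4: x=[117.0000 117.0000 117.0000 117.0000 117.0000 116.0550 93.3900 20.5550] k=[117 117 117 117 117 117 88 26]
t=5: x=[117.0000 117.0000 117.0000 117.0000 117.0000 115.6950 86.5150 28.7900] k=[117 117 117 117 117 117 91 28]
t=6: x=[117.0000 117.0000 117.0000 117.0000 117.0000 115.8300 89.3350 30.8350] k=[117 117 117 117 117 117 94 26]
t=7: x=[117.0000 117.0000 117.0000 117.0000 117.0000 115.9650 91.9750 29.0600] k=[117 117 117 117 117 113 93 29]
t=8: x=[117.0000 117.0000 117.0000 117.0000 116.8200 112.2800 91.0200 31.8800] k=[117 117 117 117 117 108 93 36]
t=9: x=[117.0000 117.0000 117.0000 117.0000 116.5950 107.7300 91.1100 38.5650] k=[117 117 117 117 117 109 87 36]
t=10: x=[117.0000 117.0000 117.0000 117.0000 116.6400 108.3700 85.6950 38.2950] k=[117 117 117 117 117 111 88 43]
t=11: x=[117.0000 117.0000 117.0000 117.0000 116.7300 110.2350 87.0100 45.0250] k=[117 117 117 117 117 110 92 46]
t=12: x=[117.0000 117.0000 117.0000 117.0000 116.6850 109.5050 90.7400 48.0700] k=[117 117 117 117 117 109 87 47]
t=13: x=[117.0000 117.0000 117.0000 117.0000 116.6400 108.3700 86.1900 48.8000] k=[117 117 117 117 117 106 91 49]
t=14: x=[117.0000 117.0000 117.0000 117.0000 116.5050 105.8200 89.7850 50.8900] k=[117 117 117 117 117 107 91 54]
t=15: x=[117.0000 117.0000 117.0000 117.0000 116.5500 106.7300 90.0550 55.6650] k=[117 117 117 117 113 111 89 53]
t=16: x=[117.0000 117.0000 117.0000 116.8200 113.0900 110.1000 88.3700 54.6200] k=[117 117 117 114 109 105 92 50]
t=17: x=[117.0000 117.0000 116.8650 113.9100 109.0450 104.5950 90.6950 51.8900] k=[117 117 115 115 114 110 88 53]
t=18: x=[117.0000 116.9100 115.0900 114.9550 113.8650 109.1900 87.4150 54.5750] k=[117 113 114 113 116 109 82 55]
t=19: x=[116.8200 113.2250 113.9100 113.1800 115.5500 108.1000 82.0000 56.2150] k=[112 109 115 114 116 103 81 56]
t=20: x=[111.8650 109.4050 114.6850 114.1350 115.3250 102.5950 80.8650 57.1250] k=[116 114 112 116 116 100 81 56]
t=21: x=[115.9100 114.0000 112.2700 115.8200 115.2800 99.8650 80.7300 57.1250] k=[117 111 117 117 117 101 82 59]
t=22: x=[116.7300 111.5400 116.7300 117.0000 116.2800 100.8650 81.8200 60.0350] k=[117 116 113 117 115 96 83 57]
t=23: x=[116.9550 115.9100 113.3150 116.7300 114.2350 96.2700 82.4150 58.1700] k=[117 115 117 117 117 94 86 56]

0.0844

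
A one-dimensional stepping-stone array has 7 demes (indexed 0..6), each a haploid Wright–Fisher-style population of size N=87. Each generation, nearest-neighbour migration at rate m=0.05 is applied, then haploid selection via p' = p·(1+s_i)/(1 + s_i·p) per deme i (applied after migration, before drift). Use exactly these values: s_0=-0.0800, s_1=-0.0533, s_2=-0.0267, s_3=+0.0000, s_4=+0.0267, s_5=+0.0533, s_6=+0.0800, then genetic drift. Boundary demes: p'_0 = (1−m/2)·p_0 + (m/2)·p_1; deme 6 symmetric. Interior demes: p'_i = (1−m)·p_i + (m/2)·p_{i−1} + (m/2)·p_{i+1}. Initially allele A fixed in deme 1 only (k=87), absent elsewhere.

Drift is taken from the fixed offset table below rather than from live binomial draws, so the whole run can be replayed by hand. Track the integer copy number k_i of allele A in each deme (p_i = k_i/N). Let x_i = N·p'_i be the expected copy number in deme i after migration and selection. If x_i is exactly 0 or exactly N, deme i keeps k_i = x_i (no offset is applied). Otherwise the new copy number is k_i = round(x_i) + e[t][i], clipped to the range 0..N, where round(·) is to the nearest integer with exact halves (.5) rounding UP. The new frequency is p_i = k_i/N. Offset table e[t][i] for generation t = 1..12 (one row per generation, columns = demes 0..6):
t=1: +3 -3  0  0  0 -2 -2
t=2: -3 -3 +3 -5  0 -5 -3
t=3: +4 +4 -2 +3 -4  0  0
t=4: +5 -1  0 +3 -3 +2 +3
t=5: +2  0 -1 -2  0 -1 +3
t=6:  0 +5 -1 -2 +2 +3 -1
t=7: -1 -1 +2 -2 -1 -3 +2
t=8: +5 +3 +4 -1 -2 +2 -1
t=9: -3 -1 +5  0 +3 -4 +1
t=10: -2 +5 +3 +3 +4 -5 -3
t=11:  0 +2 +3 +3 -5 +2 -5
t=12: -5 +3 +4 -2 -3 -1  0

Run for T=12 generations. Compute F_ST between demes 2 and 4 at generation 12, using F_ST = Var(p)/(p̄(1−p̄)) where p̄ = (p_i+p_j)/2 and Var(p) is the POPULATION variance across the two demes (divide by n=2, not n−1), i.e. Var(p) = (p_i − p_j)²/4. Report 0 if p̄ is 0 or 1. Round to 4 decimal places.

0.2083

t=0: k=[0 87 0 0 0 0 0]
t=1: x=[2.0050 82.4180 2.1183 0.0000 0.0000 0.0000 0.0000] k=[5 79 2 0 0 0 0]
t=2: x=[6.3419 74.6561 3.7760 0.0500 0.0000 0.0000 0.0000] k=[3 72 7 0 0 0 0]
t=3: x=[4.3660 67.8444 8.2458 0.1750 0.0000 0.0000 0.0000] k=[8 72 6 3 0 0 0]
t=4: x=[8.9107 67.9475 7.3899 3.0000 0.0770 0.0000 0.0000] k=[14 67 7 6 0 0 0]
t=5: x=[14.3005 63.2409 8.2702 5.8750 0.1540 0.0000 0.0000] k=[16 63 7 4 0 0 0]
t=6: x=[16.0546 59.4034 8.1235 3.9750 0.1027 0.0000 0.0000] k=[16 64 7 2 2 0 0]
t=7: x=[16.0783 60.3738 8.0990 2.1250 2.0009 0.0527 0.0000] k=[15 59 10 0 1 0 0]
t=8: x=[15.0346 55.5842 10.7181 0.2750 0.9751 0.0263 0.0000] k=[20 59 15 0 0 2 0]
t=9: x=[19.6765 55.8382 15.3794 0.3750 0.0513 1.9989 0.0540] k=[17 55 20 0 3 0 1]
t=10: x=[16.7912 52.0360 19.9558 0.5750 2.9235 0.1053 1.0521] k=[15 57 23 4 7 0 0]
t=11: x=[14.9872 53.9855 22.9153 4.5500 6.9159 0.1843 0.0000] k=[15 56 26 8 2 2 0]
t=12: x=[14.9635 53.0988 25.8061 8.3000 2.2059 2.0515 0.0540] k=[10 56 30 6 0 1 0]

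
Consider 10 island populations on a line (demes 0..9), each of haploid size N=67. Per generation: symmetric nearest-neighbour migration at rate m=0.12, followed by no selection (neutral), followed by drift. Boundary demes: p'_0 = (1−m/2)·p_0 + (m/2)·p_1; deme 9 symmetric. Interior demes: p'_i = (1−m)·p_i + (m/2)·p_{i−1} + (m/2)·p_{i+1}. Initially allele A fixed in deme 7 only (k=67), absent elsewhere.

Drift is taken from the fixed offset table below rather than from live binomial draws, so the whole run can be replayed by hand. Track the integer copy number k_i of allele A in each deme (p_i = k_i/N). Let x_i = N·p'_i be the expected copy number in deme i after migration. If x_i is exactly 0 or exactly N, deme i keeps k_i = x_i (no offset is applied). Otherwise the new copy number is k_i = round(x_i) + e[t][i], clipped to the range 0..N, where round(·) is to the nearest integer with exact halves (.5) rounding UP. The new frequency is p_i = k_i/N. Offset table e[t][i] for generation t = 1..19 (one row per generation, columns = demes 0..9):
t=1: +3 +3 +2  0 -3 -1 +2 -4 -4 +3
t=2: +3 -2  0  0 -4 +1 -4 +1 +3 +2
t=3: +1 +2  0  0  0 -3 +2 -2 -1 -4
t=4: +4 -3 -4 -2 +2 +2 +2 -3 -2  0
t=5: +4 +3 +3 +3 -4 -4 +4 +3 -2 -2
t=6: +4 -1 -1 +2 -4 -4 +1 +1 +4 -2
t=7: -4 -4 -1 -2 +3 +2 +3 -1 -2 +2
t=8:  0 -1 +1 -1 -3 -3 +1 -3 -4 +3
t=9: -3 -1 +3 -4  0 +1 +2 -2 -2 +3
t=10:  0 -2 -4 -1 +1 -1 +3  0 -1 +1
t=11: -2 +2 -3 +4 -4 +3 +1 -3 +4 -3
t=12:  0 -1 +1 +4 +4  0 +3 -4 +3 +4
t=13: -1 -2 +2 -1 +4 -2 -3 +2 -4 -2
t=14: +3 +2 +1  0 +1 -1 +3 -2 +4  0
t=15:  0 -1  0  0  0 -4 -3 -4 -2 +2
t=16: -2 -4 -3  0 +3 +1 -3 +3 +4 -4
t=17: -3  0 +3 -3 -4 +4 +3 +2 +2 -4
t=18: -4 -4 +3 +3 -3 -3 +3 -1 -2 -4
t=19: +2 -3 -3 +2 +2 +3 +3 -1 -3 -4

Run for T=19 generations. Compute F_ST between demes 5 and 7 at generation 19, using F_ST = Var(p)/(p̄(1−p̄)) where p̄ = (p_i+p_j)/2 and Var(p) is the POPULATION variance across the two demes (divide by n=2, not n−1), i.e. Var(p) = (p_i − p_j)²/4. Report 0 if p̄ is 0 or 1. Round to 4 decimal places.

0.0057

t=0: k=[0 0 0 0 0 0 0 67 0 0]
t=1: x=[0.0000 0.0000 0.0000 0.0000 0.0000 0.0000 4.0200 58.9600 4.0200 0.0000] k=[0 0 0 0 0 0 6 55 0 0]
t=2: x=[0.0000 0.0000 0.0000 0.0000 0.0000 0.3600 8.5800 48.7600 3.3000 0.0000] k=[0 0 0 0 0 1 5 50 6 0]
t=3: x=[0.0000 0.0000 0.0000 0.0000 0.0600 1.1800 7.4600 44.6600 8.2800 0.3600] k=[0 0 0 0 0 0 9 43 7 0]
t=4: x=[0.0000 0.0000 0.0000 0.0000 0.0000 0.5400 10.5000 38.8000 8.7400 0.4200] k=[0 0 0 0 0 3 13 36 7 0]
t=5: x=[0.0000 0.0000 0.0000 0.0000 0.1800 3.4200 13.7800 32.8800 8.3200 0.4200] k=[0 0 0 0 0 0 18 36 6 0]
t=6: x=[0.0000 0.0000 0.0000 0.0000 0.0000 1.0800 18.0000 33.1200 7.4400 0.3600] k=[0 0 0 0 0 0 19 34 11 0]
t=7: x=[0.0000 0.0000 0.0000 0.0000 0.0000 1.1400 18.7600 31.7200 11.7200 0.6600] k=[0 0 0 0 0 3 22 31 10 3]
t=8: x=[0.0000 0.0000 0.0000 0.0000 0.1800 3.9600 21.4000 29.2000 10.8400 3.4200] k=[0 0 0 0 0 1 22 26 7 6]
t=9: x=[0.0000 0.0000 0.0000 0.0000 0.0600 2.2000 20.9800 24.6200 8.0800 6.0600] k=[0 0 0 0 0 3 23 23 6 9]
t=10: x=[0.0000 0.0000 0.0000 0.0000 0.1800 4.0200 21.8000 21.9800 7.2000 8.8200] k=[0 0 0 0 1 3 25 22 6 10]
t=11: x=[0.0000 0.0000 0.0000 0.0600 1.0600 4.2000 23.5000 21.2200 7.2000 9.7600] k=[0 0 0 4 0 7 25 18 11 7]
t=12: x=[0.0000 0.0000 0.2400 3.5200 0.6600 7.6600 23.5000 18.0000 11.1800 7.2400] k=[0 0 1 8 5 8 27 14 14 11]
t=13: x=[0.0000 0.0600 1.3600 7.4000 5.3600 8.9600 25.0800 14.7800 13.8200 11.1800] k=[0 0 3 6 9 7 22 17 10 9]
t=14: x=[0.0000 0.1800 3.0000 6.0000 8.7000 8.0200 20.8000 16.8800 10.3600 9.0600] k=[0 2 4 6 10 7 24 15 14 9]
t=15: x=[0.1200 2.0000 4.0000 6.1200 9.5800 8.2000 22.4400 15.4800 13.7600 9.3000] k=[0 1 4 6 10 4 19 11 12 11]
t=16: x=[0.0600 1.1200 3.9400 6.1200 9.4000 5.2600 17.6200 11.5400 11.8800 11.0600] k=[0 0 1 6 12 6 15 15 16 7]
t=17: x=[0.0000 0.0600 1.2400 6.0600 11.2800 6.9000 14.4600 15.0600 15.4000 7.5400] k=[0 0 4 3 7 11 17 17 17 4]
t=18: x=[0.0000 0.2400 3.7000 3.3000 7.0000 11.1200 16.6400 17.0000 16.2200 4.7800] k=[0 0 7 6 4 8 20 16 14 1]
t=19: x=[0.0000 0.4200 6.5200 5.9400 4.3600 8.4800 19.0400 16.1200 13.3400 1.7800] k=[0 0 4 8 6 11 22 15 10 0]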